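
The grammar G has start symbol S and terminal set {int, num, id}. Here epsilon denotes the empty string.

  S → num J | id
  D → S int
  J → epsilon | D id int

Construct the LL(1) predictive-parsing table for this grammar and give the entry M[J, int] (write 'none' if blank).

FIRST(S): from S→num J we get {num}; from S→id we get {id}. So FIRST(S) = {id, num}.
FIRST(D): from D→S int we get {id, num}. So FIRST(D) = {id, num}.
FIRST(J): from J→epsilon we get {epsilon}; from J→D id int we get {id, num}. So FIRST(J) = {epsilon, id, num}.
FOLLOW(S) includes $ since S is the start symbol.
FOLLOW(S): in D→S int, S is followed by int with FIRST {int}. Thus FOLLOW(S) = {$, int}.
FOLLOW(J): in S→num J, the suffix after J is empty, so FOLLOW(J) ⊇ FOLLOW(S) = {$, int}. Thus FOLLOW(J) = {$, int}.
For J → epsilon: FIRST(epsilon) = {epsilon}, so it goes in M[J, t] for t ∈ {}; since epsilon ∈ FIRST, also for every t ∈ FOLLOW(J) = {$, int}.
For J → D id int: FIRST(D id int) = {id, num}, so it goes in M[J, t] for t ∈ {id, num}.

J → epsilon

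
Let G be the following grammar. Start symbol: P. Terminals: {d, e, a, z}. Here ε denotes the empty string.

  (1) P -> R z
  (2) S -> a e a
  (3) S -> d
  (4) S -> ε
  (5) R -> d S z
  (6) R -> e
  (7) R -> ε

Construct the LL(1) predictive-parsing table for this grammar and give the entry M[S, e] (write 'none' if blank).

FIRST(S): from S->a e a we get {a}; from S->d we get {d}; from S->ε we get {ε}. So FIRST(S) = {ε, a, d}.
FIRST(R): from R->d S z we get {d}; from R->e we get {e}; from R->ε we get {ε}. So FIRST(R) = {ε, d, e}.
FIRST(P): from P->R z we get {d, e, z}. So FIRST(P) = {d, e, z}.
FOLLOW(P) includes $ since P is the start symbol.
FOLLOW(S): in R->d S z, S is followed by z with FIRST {z}. Thus FOLLOW(S) = {z}.
For S -> a e a: FIRST(a e a) = {a}, so it goes in M[S, t] for t ∈ {a}.
For S -> d: FIRST(d) = {d}, so it goes in M[S, t] for t ∈ {d}.
For S -> ε: FIRST(ε) = {ε}, so it goes in M[S, t] for t ∈ {}; since ε ∈ FIRST, also for every t ∈ FOLLOW(S) = {z}.
None of these place a production in M[S, e].

none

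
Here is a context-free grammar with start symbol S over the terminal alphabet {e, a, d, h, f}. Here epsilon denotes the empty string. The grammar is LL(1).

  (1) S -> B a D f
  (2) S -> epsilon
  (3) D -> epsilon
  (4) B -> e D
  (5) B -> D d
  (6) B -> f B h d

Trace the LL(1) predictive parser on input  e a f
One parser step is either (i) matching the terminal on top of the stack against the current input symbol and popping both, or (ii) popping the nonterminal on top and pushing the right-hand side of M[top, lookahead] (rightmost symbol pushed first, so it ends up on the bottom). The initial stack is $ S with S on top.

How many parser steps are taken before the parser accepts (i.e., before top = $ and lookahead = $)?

7

     Stack        Input    Action
  1  $ S          e a f $  expand S -> B a D f
  2  $ f D a B    e a f $  expand B -> e D
  3  $ f D a D e  e a f $  match e
  4  $ f D a D    a f $    expand D -> epsilon
  5  $ f D a      a f $    match a
  6  $ f D        f $      expand D -> epsilon
  7  $ f          f $      match f
Accept reached after 7 steps.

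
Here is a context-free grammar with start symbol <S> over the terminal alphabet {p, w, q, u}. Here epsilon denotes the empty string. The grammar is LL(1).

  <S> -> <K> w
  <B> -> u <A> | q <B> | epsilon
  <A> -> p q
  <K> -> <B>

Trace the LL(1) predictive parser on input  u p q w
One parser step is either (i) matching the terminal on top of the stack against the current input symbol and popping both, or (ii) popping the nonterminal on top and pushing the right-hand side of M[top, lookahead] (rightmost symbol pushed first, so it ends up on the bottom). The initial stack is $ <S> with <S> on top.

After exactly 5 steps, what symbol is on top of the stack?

p

     Stack      Input      Action
  1  $ <S>      u p q w $  expand <S> -> <K> w
  2  $ w <K>    u p q w $  expand <K> -> <B>
  3  $ w <B>    u p q w $  expand <B> -> u <A>
  4  $ w <A> u  u p q w $  match u
  5  $ w <A>    p q w $    expand <A> -> p q
Stack after step 5: $ w q p (top = p).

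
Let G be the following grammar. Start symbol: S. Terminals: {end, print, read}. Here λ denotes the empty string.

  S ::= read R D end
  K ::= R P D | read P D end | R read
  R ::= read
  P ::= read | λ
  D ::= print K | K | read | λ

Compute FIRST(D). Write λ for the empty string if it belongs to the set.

FIRST(S): from S::=read R D end we get {read}. So FIRST(S) = {read}.
FIRST(R): from R::=read we get {read}. So FIRST(R) = {read}.
FIRST(P): from P::=read we get {read}; from P::=λ we get {λ}. So FIRST(P) = {λ, read}.
FIRST(K): from K::=R P D we get {read}; from K::=read P D end we get {read}; from K::=R read we get {read}. So FIRST(K) = {read}.
FIRST(D): from D::=print K we get {print}; from D::=K we get {read}; from D::=read we get {read}; from D::=λ we get {λ}. So FIRST(D) = {λ, print, read}.

{λ, print, read}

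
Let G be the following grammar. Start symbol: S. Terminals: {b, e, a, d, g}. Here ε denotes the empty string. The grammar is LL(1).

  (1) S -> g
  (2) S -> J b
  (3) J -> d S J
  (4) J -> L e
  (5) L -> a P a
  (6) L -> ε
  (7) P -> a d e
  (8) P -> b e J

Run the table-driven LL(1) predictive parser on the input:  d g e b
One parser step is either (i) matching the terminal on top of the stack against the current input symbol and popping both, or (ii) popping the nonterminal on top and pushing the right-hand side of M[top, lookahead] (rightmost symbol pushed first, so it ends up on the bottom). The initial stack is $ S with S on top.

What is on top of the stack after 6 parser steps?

L

step 1: stack=$ S  input=d g e b $  — expand S -> J b
step 2: stack=$ b J  input=d g e b $  — expand J -> d S J
step 3: stack=$ b J S d  input=d g e b $  — match d
step 4: stack=$ b J S  input=g e b $  — expand S -> g
step 5: stack=$ b J g  input=g e b $  — match g
step 6: stack=$ b J  input=e b $  — expand J -> L e
Stack after step 6: $ b e L (top = L).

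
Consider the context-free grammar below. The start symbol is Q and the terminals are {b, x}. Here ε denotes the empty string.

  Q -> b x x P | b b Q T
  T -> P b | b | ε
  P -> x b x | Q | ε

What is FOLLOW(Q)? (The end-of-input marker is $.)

{$, b, x}

FIRST(Q) = {b}
FIRST(P) = {ε, b, x}  (via Q)
FIRST(T) = {ε, b, x}  (via P b)
FOLLOW(Q) includes $ since Q is the start symbol.
FOLLOW(Q): in Q->b b Q T, Q is followed by T with FIRST {ε, b, x}; in Q->b b Q T, the suffix after Q is nullable (adds nothing new); in P->Q, the suffix after Q is empty, so FOLLOW(Q) ⊇ FOLLOW(P) = {$, b, x}. Thus FOLLOW(Q) = {$, b, x}.
FOLLOW(T): in Q->b b Q T, the suffix after T is empty, so FOLLOW(T) ⊇ FOLLOW(Q) = {$, b, x}. Thus FOLLOW(T) = {$, b, x}.
FOLLOW(P): in Q->b x x P, the suffix after P is empty, so FOLLOW(P) ⊇ FOLLOW(Q) = {$, b, x}; in T->P b, P is followed by b with FIRST {b}. Thus FOLLOW(P) = {$, b, x}.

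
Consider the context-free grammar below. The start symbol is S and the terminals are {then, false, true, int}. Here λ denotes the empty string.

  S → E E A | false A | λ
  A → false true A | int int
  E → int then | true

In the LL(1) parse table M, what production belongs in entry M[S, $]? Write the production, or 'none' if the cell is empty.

FIRST(A): from A→false true A we get {false}; from A→int int we get {int}. So FIRST(A) = {false, int}.
FIRST(E): from E→int then we get {int}; from E→true we get {true}. So FIRST(E) = {int, true}.
FIRST(S): from S→E E A we get {int, true}; from S→false A we get {false}; from S→λ we get {λ}. So FIRST(S) = {λ, false, int, true}.
FOLLOW(S) includes $ since S is the start symbol.
FOLLOW(S): S appears on no right-hand side. Thus FOLLOW(S) = {$}.
For S → E E A: FIRST(E E A) = {int, true}, so it goes in M[S, t] for t ∈ {int, true}.
For S → false A: FIRST(false A) = {false}, so it goes in M[S, t] for t ∈ {false}.
For S → λ: FIRST(λ) = {λ}, so it goes in M[S, t] for t ∈ {}; since λ ∈ FIRST, also for every t ∈ FOLLOW(S) = {$}.

S → λ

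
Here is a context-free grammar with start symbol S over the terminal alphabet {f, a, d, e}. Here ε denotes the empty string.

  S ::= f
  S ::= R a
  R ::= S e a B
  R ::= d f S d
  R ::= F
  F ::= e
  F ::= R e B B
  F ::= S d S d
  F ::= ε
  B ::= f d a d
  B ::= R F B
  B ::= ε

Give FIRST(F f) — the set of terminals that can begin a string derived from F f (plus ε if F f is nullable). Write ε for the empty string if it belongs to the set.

FIRST(S) = {a, d, e, f}  (via R a)
FIRST(R) = {ε, a, d, e, f}  (via S e a B, F)
FIRST(F) = {ε, a, d, e, f}  (via R e B B, S d S d)
FIRST(B) = {ε, a, d, e, f}  (via R F B)
FIRST(F f): take FIRST of each symbol in turn, carrying on past any symbol whose FIRST contains ε; result {a, d, e, f}.

{a, d, e, f}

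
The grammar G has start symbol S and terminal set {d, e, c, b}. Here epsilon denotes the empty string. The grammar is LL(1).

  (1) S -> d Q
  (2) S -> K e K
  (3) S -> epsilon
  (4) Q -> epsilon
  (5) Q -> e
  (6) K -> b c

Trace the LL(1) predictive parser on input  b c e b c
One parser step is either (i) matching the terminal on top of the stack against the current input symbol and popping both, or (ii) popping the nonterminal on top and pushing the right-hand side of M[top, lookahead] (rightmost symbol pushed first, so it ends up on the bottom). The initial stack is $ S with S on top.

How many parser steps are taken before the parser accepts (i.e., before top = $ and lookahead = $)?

     Stack      Input        Action
  1  $ S        b c e b c $  expand S -> K e K
  2  $ K e K    b c e b c $  expand K -> b c
  3  $ K e c b  b c e b c $  match b
  4  $ K e c    c e b c $    match c
  5  $ K e      e b c $      match e
  6  $ K        b c $        expand K -> b c
  7  $ c b      b c $        match b
  8  $ c        c $          match c
Accept reached after 8 steps.

8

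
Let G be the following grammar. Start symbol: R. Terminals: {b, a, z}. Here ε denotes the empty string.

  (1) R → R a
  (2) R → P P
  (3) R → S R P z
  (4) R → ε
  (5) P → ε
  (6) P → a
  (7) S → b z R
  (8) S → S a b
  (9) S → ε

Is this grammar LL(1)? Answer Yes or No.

No

FIRST(R) = {ε, a, b, z}
FIRST(P) = {ε, a}
FIRST(S) = {ε, a, b}
FOLLOW(R) = {$, a, b, z}
FOLLOW(P) = {$, a, b, z}
FOLLOW(S) = {a, b, z}
Cell M[P, a] receives both P → ε and P → a — the grammar is not LL(1).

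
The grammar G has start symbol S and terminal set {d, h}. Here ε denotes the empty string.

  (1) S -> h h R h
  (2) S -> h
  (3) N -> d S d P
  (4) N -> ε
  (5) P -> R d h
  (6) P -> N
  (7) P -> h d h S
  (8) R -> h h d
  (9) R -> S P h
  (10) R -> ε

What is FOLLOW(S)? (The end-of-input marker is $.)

{$, d, h}

FIRST(S) = {h}
FIRST(N) = {ε, d}
FIRST(R) = {ε, h}  (via S P h)
FIRST(P) = {ε, d, h}  (via R d h, N)
FOLLOW(S) includes $ since S is the start symbol.
FOLLOW(R): in S->h h R h, R is followed by h with FIRST {h}; in P->R d h, R is followed by d h with FIRST {d}. Thus FOLLOW(R) = {d, h}.
FOLLOW(S): in N->d S d P, S is followed by d P with FIRST {d}; in P->h d h S, the suffix after S is empty, so FOLLOW(S) ⊇ FOLLOW(P) = {h}; in R->S P h, S is followed by P h with FIRST {d, h}. Thus FOLLOW(S) = {$, d, h}.
FOLLOW(N): in P->N, the suffix after N is empty, so FOLLOW(N) ⊇ FOLLOW(P) = {h}. Thus FOLLOW(N) = {h}.
FOLLOW(P): in N->d S d P, the suffix after P is empty, so FOLLOW(P) ⊇ FOLLOW(N) = {h}; in R->S P h, P is followed by h with FIRST {h}. Thus FOLLOW(P) = {h}.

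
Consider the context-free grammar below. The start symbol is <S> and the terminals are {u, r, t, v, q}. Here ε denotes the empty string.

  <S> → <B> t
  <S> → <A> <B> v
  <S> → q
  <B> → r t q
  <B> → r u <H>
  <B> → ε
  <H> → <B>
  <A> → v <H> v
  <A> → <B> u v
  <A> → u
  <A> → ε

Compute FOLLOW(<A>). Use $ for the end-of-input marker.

{r, v}

FIRST(<B>): from <B>→r t q we get {r}; from <B>→r u <H> we get {r}; from <B>→ε we get {ε}. So FIRST(<B>) = {ε, r}.
FIRST(<H>): from <H>→<B> we get {ε, r}. So FIRST(<H>) = {ε, r}.
FIRST(<A>): from <A>→v <H> v we get {v}; from <A>→<B> u v we get {r, u}; from <A>→u we get {u}; from <A>→ε we get {ε}. So FIRST(<A>) = {ε, r, u, v}.
FIRST(<S>): from <S>→<B> t we get {r, t}; from <S>→<A> <B> v we get {r, u, v}; from <S>→q we get {q}. So FIRST(<S>) = {q, r, t, u, v}.
FOLLOW(<S>) includes $ since <S> is the start symbol.
FOLLOW(<S>): <S> appears on no right-hand side. Thus FOLLOW(<S>) = {$}.
FOLLOW(<A>): in <S>→<A> <B> v, <A> is followed by <B> v with FIRST {r, v}. Thus FOLLOW(<A>) = {r, v}.
FOLLOW(<B>): in <S>→<B> t, <B> is followed by t with FIRST {t}; in <S>→<A> <B> v, <B> is followed by v with FIRST {v}; in <H>→<B>, the suffix after <B> is empty, so FOLLOW(<B>) ⊇ FOLLOW(<H>) = {t, u, v}; in <A>→<B> u v, <B> is followed by u v with FIRST {u}. Thus FOLLOW(<B>) = {t, u, v}.
FOLLOW(<H>): in <B>→r u <H>, the suffix after <H> is empty, so FOLLOW(<H>) ⊇ FOLLOW(<B>) = {t, u, v}; in <A>→v <H> v, <H> is followed by v with FIRST {v}. Thus FOLLOW(<H>) = {t, u, v}.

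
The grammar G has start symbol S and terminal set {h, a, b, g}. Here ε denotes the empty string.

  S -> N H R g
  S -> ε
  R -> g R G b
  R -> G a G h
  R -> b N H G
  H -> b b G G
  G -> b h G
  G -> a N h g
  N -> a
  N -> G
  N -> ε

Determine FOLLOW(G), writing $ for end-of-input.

FIRST(H) = {b}
FIRST(G) = {a, b}
FIRST(R) = {a, b, g}  (via G a G h)
FIRST(N) = {ε, a, b}  (via G)
FIRST(S) = {ε, a, b}  (via N H R g)
FOLLOW(S) includes $ since S is the start symbol.
FOLLOW(S): S appears on no right-hand side. Thus FOLLOW(S) = {$}.
FOLLOW(R): in S->N H R g, R is followed by g with FIRST {g}; in R->g R G b, R is followed by G b with FIRST {a, b}. Thus FOLLOW(R) = {a, b, g}.
FOLLOW(H): in S->N H R g, H is followed by R g with FIRST {a, b, g}; in R->b N H G, H is followed by G with FIRST {a, b}. Thus FOLLOW(H) = {a, b, g}.
FOLLOW(N): in S->N H R g, N is followed by H R g with FIRST {b}; in R->b N H G, N is followed by H G with FIRST {b}; in G->a N h g, N is followed by h g with FIRST {h}. Thus FOLLOW(N) = {b, h}.
FOLLOW(G): in R->g R G b, G is followed by b with FIRST {b}; in R->G a G h (occurrence 1), G is followed by a G h with FIRST {a}; in R->G a G h (occurrence 2), G is followed by h with FIRST {h}; in R->b N H G, the suffix after G is empty, so FOLLOW(G) ⊇ FOLLOW(R) = {a, b, g}; in H->b b G G (occurrence 1), G is followed by G with FIRST {a, b}; in H->b b G G (occurrence 2), the suffix after G is empty, so FOLLOW(G) ⊇ FOLLOW(H) = {a, b, g}; in G->b h G, the suffix after G is empty (adds nothing new); in N->G, the suffix after G is empty, so FOLLOW(G) ⊇ FOLLOW(N) = {b, h}. Thus FOLLOW(G) = {a, b, g, h}.

{a, b, g, h}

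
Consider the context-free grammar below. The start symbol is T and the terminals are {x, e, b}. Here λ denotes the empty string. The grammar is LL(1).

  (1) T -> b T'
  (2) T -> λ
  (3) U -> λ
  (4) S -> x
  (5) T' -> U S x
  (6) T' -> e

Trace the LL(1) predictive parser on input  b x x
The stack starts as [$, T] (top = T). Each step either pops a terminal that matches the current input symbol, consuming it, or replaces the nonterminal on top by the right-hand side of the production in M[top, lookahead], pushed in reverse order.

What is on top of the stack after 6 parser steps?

     Stack    Input    Action
  1  $ T      b x x $  expand T -> b T'
  2  $ T' b   b x x $  match b
  3  $ T'     x x $    expand T' -> U S x
  4  $ x S U  x x $    expand U -> λ
  5  $ x S    x x $    expand S -> x
  6  $ x x    x x $    match x
Stack after step 6: $ x (top = x).

x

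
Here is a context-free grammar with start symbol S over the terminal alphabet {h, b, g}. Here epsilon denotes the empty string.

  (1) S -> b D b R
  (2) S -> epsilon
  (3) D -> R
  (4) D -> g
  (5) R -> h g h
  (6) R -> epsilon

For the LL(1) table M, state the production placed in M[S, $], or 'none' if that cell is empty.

FIRST(S) = {epsilon, b}
FIRST(R) = {epsilon, h}
FIRST(D) = {epsilon, g, h}  (via R)
FOLLOW(S) includes $ since S is the start symbol.
FOLLOW(S): S appears on no right-hand side. Thus FOLLOW(S) = {$}.
For S -> b D b R: FIRST(b D b R) = {b}, so it goes in M[S, t] for t ∈ {b}.
For S -> epsilon: FIRST(epsilon) = {epsilon}, so it goes in M[S, t] for t ∈ {}; since epsilon ∈ FIRST, also for every t ∈ FOLLOW(S) = {$}.

S -> epsilon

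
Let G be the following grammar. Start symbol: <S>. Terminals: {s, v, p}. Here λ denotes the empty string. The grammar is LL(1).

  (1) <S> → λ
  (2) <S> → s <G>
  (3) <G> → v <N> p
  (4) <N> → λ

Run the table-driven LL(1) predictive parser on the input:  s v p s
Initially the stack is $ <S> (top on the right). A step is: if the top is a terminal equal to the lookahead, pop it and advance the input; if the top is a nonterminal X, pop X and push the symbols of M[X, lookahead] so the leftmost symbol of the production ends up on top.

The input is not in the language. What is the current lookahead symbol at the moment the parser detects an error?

s

     Stack      Input      Action
  1  $ <S>      s v p s $  expand <S> → s <G>
  2  $ <G> s    s v p s $  match s
  3  $ <G>      v p s $    expand <G> → v <N> p
  4  $ p <N> v  v p s $    match v
  5  $ p <N>    p s $      expand <N> → λ
  6  $ p        p s $      match p
  7  $          s $        error: stack empty but input remains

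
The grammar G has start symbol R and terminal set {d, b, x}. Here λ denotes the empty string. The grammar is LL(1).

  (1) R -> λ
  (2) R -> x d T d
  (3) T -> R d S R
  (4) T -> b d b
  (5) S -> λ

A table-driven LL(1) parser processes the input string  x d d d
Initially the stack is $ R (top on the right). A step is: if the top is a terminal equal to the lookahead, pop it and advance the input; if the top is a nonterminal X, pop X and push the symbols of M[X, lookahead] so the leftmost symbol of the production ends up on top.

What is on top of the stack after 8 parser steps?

     Stack        Input      Action
  1  $ R          x d d d $  expand R -> x d T d
  2  $ d T d x    x d d d $  match x
  3  $ d T d      d d d $    match d
  4  $ d T        d d $      expand T -> R d S R
  5  $ d R S d R  d d $      expand R -> λ
  6  $ d R S d    d d $      match d
  7  $ d R S      d $        expand S -> λ
  8  $ d R        d $        expand R -> λ
Stack after step 8: $ d (top = d).

d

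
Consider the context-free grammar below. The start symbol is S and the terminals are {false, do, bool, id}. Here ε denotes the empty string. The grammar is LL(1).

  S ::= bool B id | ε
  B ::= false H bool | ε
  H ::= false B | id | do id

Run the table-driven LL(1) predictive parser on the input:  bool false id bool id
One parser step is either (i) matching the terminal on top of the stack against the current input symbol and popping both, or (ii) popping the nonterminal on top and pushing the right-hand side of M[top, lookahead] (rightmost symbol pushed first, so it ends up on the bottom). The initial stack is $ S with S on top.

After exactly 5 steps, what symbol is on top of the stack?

id

     Stack              Input                    Action
  1  $ S                bool false id bool id $  expand S ::= bool B id
  2  $ id B bool        bool false id bool id $  match bool
  3  $ id B             false id bool id $       expand B ::= false H bool
  4  $ id bool H false  false id bool id $       match false
  5  $ id bool H        id bool id $             expand H ::= id
Stack after step 5: $ id bool id (top = id).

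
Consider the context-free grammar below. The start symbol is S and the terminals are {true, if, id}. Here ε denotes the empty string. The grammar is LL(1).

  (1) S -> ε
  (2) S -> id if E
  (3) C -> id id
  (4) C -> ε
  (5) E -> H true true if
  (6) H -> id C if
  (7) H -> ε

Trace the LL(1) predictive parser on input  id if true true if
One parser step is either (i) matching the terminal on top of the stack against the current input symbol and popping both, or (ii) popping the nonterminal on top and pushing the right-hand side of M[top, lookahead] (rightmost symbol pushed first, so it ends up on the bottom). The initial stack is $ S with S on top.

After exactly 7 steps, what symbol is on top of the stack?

if

step 1: stack=$ S  input=id if true true if $  — expand S -> id if E
step 2: stack=$ E if id  input=id if true true if $  — match id
step 3: stack=$ E if  input=if true true if $  — match if
step 4: stack=$ E  input=true true if $  — expand E -> H true true if
step 5: stack=$ if true true H  input=true true if $  — expand H -> ε
step 6: stack=$ if true true  input=true true if $  — match true
step 7: stack=$ if true  input=true if $  — match true
Stack after step 7: $ if (top = if).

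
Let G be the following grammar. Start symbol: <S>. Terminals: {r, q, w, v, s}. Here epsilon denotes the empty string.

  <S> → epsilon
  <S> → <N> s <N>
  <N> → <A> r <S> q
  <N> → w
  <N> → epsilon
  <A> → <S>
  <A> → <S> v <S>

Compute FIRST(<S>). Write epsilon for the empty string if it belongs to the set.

{epsilon, r, s, v, w}

FIRST(<S>) = {epsilon, r, s, v, w}  (via <N> s <N>)
FIRST(<A>) = {epsilon, r, s, v, w}  (via <S>, <S> v <S>)
FIRST(<N>) = {epsilon, r, s, v, w}  (via <A> r <S> q)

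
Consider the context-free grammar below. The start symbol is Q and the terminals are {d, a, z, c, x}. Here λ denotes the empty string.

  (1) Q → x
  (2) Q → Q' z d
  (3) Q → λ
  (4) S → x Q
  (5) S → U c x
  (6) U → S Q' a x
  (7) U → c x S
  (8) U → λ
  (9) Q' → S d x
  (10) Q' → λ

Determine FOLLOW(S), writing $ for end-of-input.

FIRST(Q): from Q→x we get {x}; from Q→Q' z d we get {c, x, z}; from Q→λ we get {λ}. So FIRST(Q) = {λ, c, x, z}.
FIRST(S): from S→x Q we get {x}; from S→U c x we get {c, x}. So FIRST(S) = {c, x}.
FIRST(U): from U→S Q' a x we get {c, x}; from U→c x S we get {c}; from U→λ we get {λ}. So FIRST(U) = {λ, c, x}.
FIRST(Q'): from Q'→S d x we get {c, x}; from Q'→λ we get {λ}. So FIRST(Q') = {λ, c, x}.
FOLLOW(Q) includes $ since Q is the start symbol.
FOLLOW(U): in S→U c x, U is followed by c x with FIRST {c}. Thus FOLLOW(U) = {c}.
FOLLOW(S): in U→S Q' a x, S is followed by Q' a x with FIRST {a, c, x}; in U→c x S, the suffix after S is empty, so FOLLOW(S) ⊇ FOLLOW(U) = {c}; in Q'→S d x, S is followed by d x with FIRST {d}. Thus FOLLOW(S) = {a, c, d, x}.
FOLLOW(Q): in S→x Q, the suffix after Q is empty, so FOLLOW(Q) ⊇ FOLLOW(S) = {a, c, d, x}. Thus FOLLOW(Q) = {$, a, c, d, x}.
FOLLOW(Q'): in Q→Q' z d, Q' is followed by z d with FIRST {z}; in U→S Q' a x, Q' is followed by a x with FIRST {a}. Thus FOLLOW(Q') = {a, z}.

{a, c, d, x}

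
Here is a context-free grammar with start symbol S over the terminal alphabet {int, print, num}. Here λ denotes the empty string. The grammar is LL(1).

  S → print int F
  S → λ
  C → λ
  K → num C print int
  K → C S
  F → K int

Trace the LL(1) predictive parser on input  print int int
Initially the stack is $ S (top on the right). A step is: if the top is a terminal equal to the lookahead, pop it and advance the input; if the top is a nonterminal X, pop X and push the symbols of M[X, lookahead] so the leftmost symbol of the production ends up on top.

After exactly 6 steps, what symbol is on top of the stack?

     Stack          Input            Action
  1  $ S            print int int $  expand S → print int F
  2  $ F int print  print int int $  match print
  3  $ F int        int int $        match int
  4  $ F            int $            expand F → K int
  5  $ int K        int $            expand K → C S
  6  $ int S C      int $            expand C → λ
Stack after step 6: $ int S (top = S).

S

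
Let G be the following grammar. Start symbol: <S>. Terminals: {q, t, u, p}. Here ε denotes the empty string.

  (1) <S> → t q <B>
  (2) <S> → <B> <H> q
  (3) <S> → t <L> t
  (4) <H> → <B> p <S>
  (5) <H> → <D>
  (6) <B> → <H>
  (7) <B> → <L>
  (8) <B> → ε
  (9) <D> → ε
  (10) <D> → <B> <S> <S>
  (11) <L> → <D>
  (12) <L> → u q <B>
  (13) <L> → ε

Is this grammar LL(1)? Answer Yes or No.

FIRST(<S>) = {p, q, t, u}
FIRST(<H>) = {ε, p, q, t, u}
FIRST(<B>) = {ε, p, q, t, u}
FIRST(<D>) = {ε, p, q, t, u}
FIRST(<L>) = {ε, p, q, t, u}
FOLLOW(<S>) = {$, p, q, t, u}
FOLLOW(<H>) = {$, p, q, t, u}
FOLLOW(<B>) = {$, p, q, t, u}
FOLLOW(<D>) = {$, p, q, t, u}
FOLLOW(<L>) = {$, p, q, t, u}
Cell M[<B>, $] receives both <B> → <H> and <B> → <L> and <B> → ε — the grammar is not LL(1).

No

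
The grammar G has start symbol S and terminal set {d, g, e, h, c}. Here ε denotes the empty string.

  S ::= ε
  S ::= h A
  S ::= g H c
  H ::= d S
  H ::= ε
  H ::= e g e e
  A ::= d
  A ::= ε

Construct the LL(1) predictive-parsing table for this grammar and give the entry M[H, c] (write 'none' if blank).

FIRST(S): from S::=ε we get {ε}; from S::=h A we get {h}; from S::=g H c we get {g}. So FIRST(S) = {ε, g, h}.
FIRST(H): from H::=d S we get {d}; from H::=ε we get {ε}; from H::=e g e e we get {e}. So FIRST(H) = {ε, d, e}.
FIRST(A): from A::=d we get {d}; from A::=ε we get {ε}. So FIRST(A) = {ε, d}.
FOLLOW(S) includes $ since S is the start symbol.
FOLLOW(H): in S::=g H c, H is followed by c with FIRST {c}. Thus FOLLOW(H) = {c}.
For H ::= d S: FIRST(d S) = {d}, so it goes in M[H, t] for t ∈ {d}.
For H ::= ε: FIRST(ε) = {ε}, so it goes in M[H, t] for t ∈ {}; since ε ∈ FIRST, also for every t ∈ FOLLOW(H) = {c}.
For H ::= e g e e: FIRST(e g e e) = {e}, so it goes in M[H, t] for t ∈ {e}.

H ::= ε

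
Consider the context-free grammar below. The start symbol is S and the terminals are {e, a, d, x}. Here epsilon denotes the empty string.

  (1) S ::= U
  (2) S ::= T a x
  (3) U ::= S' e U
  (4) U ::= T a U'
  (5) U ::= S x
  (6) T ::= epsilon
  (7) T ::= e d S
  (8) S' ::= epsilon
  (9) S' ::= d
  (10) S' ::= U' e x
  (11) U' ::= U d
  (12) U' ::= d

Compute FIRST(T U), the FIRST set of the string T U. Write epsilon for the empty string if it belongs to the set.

FIRST(T): from T::=epsilon we get {epsilon}; from T::=e d S we get {e}. So FIRST(T) = {epsilon, e}.
FIRST(S): from S::=U we get {a, d, e}; from S::=T a x we get {a, e}. So FIRST(S) = {a, d, e}.
FIRST(U): from U::=S' e U we get {a, d, e}; from U::=T a U' we get {a, e}; from U::=S x we get {a, d, e}. So FIRST(U) = {a, d, e}.
FIRST(U'): from U'::=U d we get {a, d, e}; from U'::=d we get {d}. So FIRST(U') = {a, d, e}.
FIRST(S'): from S'::=epsilon we get {epsilon}; from S'::=d we get {d}; from S'::=U' e x we get {a, d, e}. So FIRST(S') = {epsilon, a, d, e}.
FIRST(T U): take FIRST of each symbol in turn, carrying on past any symbol whose FIRST contains epsilon; result {a, d, e}.

{a, d, e}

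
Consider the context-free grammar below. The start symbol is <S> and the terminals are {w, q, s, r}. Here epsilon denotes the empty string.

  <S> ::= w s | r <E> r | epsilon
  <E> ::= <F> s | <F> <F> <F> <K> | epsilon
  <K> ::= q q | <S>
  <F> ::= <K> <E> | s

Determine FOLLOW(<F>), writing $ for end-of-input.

{q, r, s, w}

FIRST(<S>): from <S>::=w s we get {w}; from <S>::=r <E> r we get {r}; from <S>::=epsilon we get {epsilon}. So FIRST(<S>) = {epsilon, r, w}.
FIRST(<K>): from <K>::=q q we get {q}; from <K>::=<S> we get {epsilon, r, w}. So FIRST(<K>) = {epsilon, q, r, w}.
FIRST(<E>): from <E>::=<F> s we get {q, r, s, w}; from <E>::=<F> <F> <F> <K> we get {epsilon, q, r, s, w}; from <E>::=epsilon we get {epsilon}. So FIRST(<E>) = {epsilon, q, r, s, w}.
FIRST(<F>): from <F>::=<K> <E> we get {epsilon, q, r, s, w}; from <F>::=s we get {s}. So FIRST(<F>) = {epsilon, q, r, s, w}.
FOLLOW(<S>) includes $ since <S> is the start symbol.
FOLLOW(<S>): in <K>::=<S>, the suffix after <S> is empty, so FOLLOW(<S>) ⊇ FOLLOW(<K>) = {q, r, s, w}. Thus FOLLOW(<S>) = {$, q, r, s, w}.
FOLLOW(<E>): in <S>::=r <E> r, <E> is followed by r with FIRST {r}; in <F>::=<K> <E>, the suffix after <E> is empty, so FOLLOW(<E>) ⊇ FOLLOW(<F>) = {q, r, s, w}. Thus FOLLOW(<E>) = {q, r, s, w}.
FOLLOW(<F>): in <E>::=<F> s, <F> is followed by s with FIRST {s}; in <E>::=<F> <F> <F> <K> (occurrence 1), <F> is followed by <F> <F> <K> with FIRST {epsilon, q, r, s, w}; in <E>::=<F> <F> <F> <K> (occurrence 1), the suffix after <F> is nullable, so FOLLOW(<F>) ⊇ FOLLOW(<E>) = {q, r, s, w}; in <E>::=<F> <F> <F> <K> (occurrence 2), <F> is followed by <F> <K> with FIRST {epsilon, q, r, s, w}; in <E>::=<F> <F> <F> <K> (occurrence 2), the suffix after <F> is nullable, so FOLLOW(<F>) ⊇ FOLLOW(<E>) = {q, r, s, w}; in <E>::=<F> <F> <F> <K> (occurrence 3), <F> is followed by <K> with FIRST {epsilon, q, r, w}; in <E>::=<F> <F> <F> <K> (occurrence 3), the suffix after <F> is nullable, so FOLLOW(<F>) ⊇ FOLLOW(<E>) = {q, r, s, w}. Thus FOLLOW(<F>) = {q, r, s, w}.
FOLLOW(<K>): in <E>::=<F> <F> <F> <K>, the suffix after <K> is empty, so FOLLOW(<K>) ⊇ FOLLOW(<E>) = {q, r, s, w}; in <F>::=<K> <E>, <K> is followed by <E> with FIRST {epsilon, q, r, s, w}; in <F>::=<K> <E>, the suffix after <K> is nullable, so FOLLOW(<K>) ⊇ FOLLOW(<F>) = {q, r, s, w}. Thus FOLLOW(<K>) = {q, r, s, w}.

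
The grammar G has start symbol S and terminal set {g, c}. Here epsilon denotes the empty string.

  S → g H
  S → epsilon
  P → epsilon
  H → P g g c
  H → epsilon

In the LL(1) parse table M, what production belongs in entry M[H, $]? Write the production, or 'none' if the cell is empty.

FIRST(S) = {epsilon, g}
FIRST(P) = {epsilon}
FIRST(H) = {epsilon, g}  (via P g g c)
FOLLOW(S) includes $ since S is the start symbol.
FOLLOW(S): S appears on no right-hand side. Thus FOLLOW(S) = {$}.
FOLLOW(H): in S→g H, the suffix after H is empty, so FOLLOW(H) ⊇ FOLLOW(S) = {$}. Thus FOLLOW(H) = {$}.
For H → P g g c: FIRST(P g g c) = {g}, so it goes in M[H, t] for t ∈ {g}.
For H → epsilon: FIRST(epsilon) = {epsilon}, so it goes in M[H, t] for t ∈ {}; since epsilon ∈ FIRST, also for every t ∈ FOLLOW(H) = {$}.

H → epsilon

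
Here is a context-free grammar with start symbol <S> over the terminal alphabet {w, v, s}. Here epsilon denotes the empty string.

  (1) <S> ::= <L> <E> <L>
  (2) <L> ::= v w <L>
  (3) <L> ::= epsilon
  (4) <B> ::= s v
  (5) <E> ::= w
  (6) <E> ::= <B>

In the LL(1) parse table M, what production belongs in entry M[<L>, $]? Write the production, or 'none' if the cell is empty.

FIRST(<L>) = {epsilon, v}
FIRST(<B>) = {s}
FIRST(<E>) = {s, w}  (via <B>)
FIRST(<S>) = {s, v, w}  (via <L> <E> <L>)
FOLLOW(<S>) includes $ since <S> is the start symbol.
FOLLOW(<S>): <S> appears on no right-hand side. Thus FOLLOW(<S>) = {$}.
FOLLOW(<L>): in <S>::=<L> <E> <L> (occurrence 1), <L> is followed by <E> <L> with FIRST {s, w}; in <S>::=<L> <E> <L> (occurrence 2), the suffix after <L> is empty, so FOLLOW(<L>) ⊇ FOLLOW(<S>) = {$}; in <L>::=v w <L>, the suffix after <L> is empty (adds nothing new). Thus FOLLOW(<L>) = {$, s, w}.
For <L> ::= v w <L>: FIRST(v w <L>) = {v}, so it goes in M[<L>, t] for t ∈ {v}.
For <L> ::= epsilon: FIRST(epsilon) = {epsilon}, so it goes in M[<L>, t] for t ∈ {}; since epsilon ∈ FIRST, also for every t ∈ FOLLOW(<L>) = {$, s, w}.

<L> ::= epsilon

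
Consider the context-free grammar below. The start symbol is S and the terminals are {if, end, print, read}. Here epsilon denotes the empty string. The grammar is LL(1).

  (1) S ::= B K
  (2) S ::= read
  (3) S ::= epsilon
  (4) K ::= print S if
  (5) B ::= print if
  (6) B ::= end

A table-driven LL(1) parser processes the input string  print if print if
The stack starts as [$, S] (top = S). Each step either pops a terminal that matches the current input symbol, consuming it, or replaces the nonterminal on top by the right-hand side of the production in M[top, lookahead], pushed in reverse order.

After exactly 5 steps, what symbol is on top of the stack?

print

step 1: stack=$ S  input=print if print if $  — expand S ::= B K
step 2: stack=$ K B  input=print if print if $  — expand B ::= print if
step 3: stack=$ K if print  input=print if print if $  — match print
step 4: stack=$ K if  input=if print if $  — match if
step 5: stack=$ K  input=print if $  — expand K ::= print S if
Stack after step 5: $ if S print (top = print).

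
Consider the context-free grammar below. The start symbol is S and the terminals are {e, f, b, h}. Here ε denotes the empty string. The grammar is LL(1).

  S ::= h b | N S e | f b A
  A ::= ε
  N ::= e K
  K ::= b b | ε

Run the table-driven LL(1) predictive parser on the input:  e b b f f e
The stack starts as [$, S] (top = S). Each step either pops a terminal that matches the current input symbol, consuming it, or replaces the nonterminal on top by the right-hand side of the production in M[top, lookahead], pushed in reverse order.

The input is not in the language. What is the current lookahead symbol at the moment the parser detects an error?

     Stack      Input          Action
  1  $ S        e b b f f e $  expand S ::= N S e
  2  $ e S N    e b b f f e $  expand N ::= e K
  3  $ e S K e  e b b f f e $  match e
  4  $ e S K    b b f f e $    expand K ::= b b
  5  $ e S b b  b b f f e $    match b
  6  $ e S b    b f f e $      match b
  7  $ e S      f f e $        expand S ::= f b A
  8  $ e A b f  f f e $        match f
  9  $ e A b    f e $          error: top is terminal b but lookahead is f

f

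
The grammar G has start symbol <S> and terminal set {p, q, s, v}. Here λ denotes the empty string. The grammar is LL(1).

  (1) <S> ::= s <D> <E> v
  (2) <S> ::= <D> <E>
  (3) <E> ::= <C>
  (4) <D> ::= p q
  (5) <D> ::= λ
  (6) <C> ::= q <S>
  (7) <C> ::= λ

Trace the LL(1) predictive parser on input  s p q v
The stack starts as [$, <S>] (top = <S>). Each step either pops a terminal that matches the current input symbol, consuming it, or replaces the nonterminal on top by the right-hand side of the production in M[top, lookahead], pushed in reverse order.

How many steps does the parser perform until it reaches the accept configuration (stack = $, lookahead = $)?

step 1: stack=$ <S>  input=s p q v $  — expand <S> ::= s <D> <E> v
step 2: stack=$ v <E> <D> s  input=s p q v $  — match s
step 3: stack=$ v <E> <D>  input=p q v $  — expand <D> ::= p q
step 4: stack=$ v <E> q p  input=p q v $  — match p
step 5: stack=$ v <E> q  input=q v $  — match q
step 6: stack=$ v <E>  input=v $  — expand <E> ::= <C>
step 7: stack=$ v <C>  input=v $  — expand <C> ::= λ
step 8: stack=$ v  input=v $  — match v
Accept reached after 8 steps.

8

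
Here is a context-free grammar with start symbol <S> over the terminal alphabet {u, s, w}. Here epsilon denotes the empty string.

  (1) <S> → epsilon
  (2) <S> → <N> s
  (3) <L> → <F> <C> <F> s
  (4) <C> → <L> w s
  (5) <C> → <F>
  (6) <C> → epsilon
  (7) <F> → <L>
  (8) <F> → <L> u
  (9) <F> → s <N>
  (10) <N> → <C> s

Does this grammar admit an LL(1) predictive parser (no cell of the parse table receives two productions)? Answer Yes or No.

FIRST(<S>) = {epsilon, s}
FIRST(<L>) = {s}
FIRST(<C>) = {epsilon, s}
FIRST(<F>) = {s}
FIRST(<N>) = {s}
FOLLOW(<S>) = {$}
FOLLOW(<L>) = {s, u, w}
FOLLOW(<C>) = {s}
FOLLOW(<F>) = {s}
FOLLOW(<N>) = {s}
Cell M[<C>, s] receives both <C> → <L> w s and <C> → <F> and <C> → epsilon — the grammar is not LL(1).

No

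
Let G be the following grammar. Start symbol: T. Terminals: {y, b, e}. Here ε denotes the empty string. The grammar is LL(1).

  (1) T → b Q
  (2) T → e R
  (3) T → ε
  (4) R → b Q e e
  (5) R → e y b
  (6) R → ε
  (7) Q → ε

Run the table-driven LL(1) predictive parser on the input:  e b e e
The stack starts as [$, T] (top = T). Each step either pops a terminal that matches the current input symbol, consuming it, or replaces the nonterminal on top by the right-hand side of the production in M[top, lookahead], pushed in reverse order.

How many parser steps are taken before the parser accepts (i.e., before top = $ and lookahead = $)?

7

step 1: stack=$ T  input=e b e e $  — expand T → e R
step 2: stack=$ R e  input=e b e e $  — match e
step 3: stack=$ R  input=b e e $  — expand R → b Q e e
step 4: stack=$ e e Q b  input=b e e $  — match b
step 5: stack=$ e e Q  input=e e $  — expand Q → ε
step 6: stack=$ e e  input=e e $  — match e
step 7: stack=$ e  input=e $  — match e
Accept reached after 7 steps.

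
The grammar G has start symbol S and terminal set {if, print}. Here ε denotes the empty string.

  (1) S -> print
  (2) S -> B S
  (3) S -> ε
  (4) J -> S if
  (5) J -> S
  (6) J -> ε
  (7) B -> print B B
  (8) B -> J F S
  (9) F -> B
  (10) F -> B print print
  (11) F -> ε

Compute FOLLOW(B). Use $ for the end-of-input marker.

FIRST(S) = {ε, if, print}  (via B S)
FIRST(J) = {ε, if, print}  (via S if, S)
FIRST(B) = {ε, if, print}  (via J F S)
FIRST(F) = {ε, if, print}  (via B, B print print)
FOLLOW(S) includes $ since S is the start symbol.
FOLLOW(S): in S->B S, the suffix after S is empty (adds nothing new); in J->S if, S is followed by if with FIRST {if}; in J->S, the suffix after S is empty, so FOLLOW(S) ⊇ FOLLOW(J) = {$, if, print}; in B->J F S, the suffix after S is empty, so FOLLOW(S) ⊇ FOLLOW(B) = {$, if, print}. Thus FOLLOW(S) = {$, if, print}.
FOLLOW(J): in B->J F S, J is followed by F S with FIRST {ε, if, print}; in B->J F S, the suffix after J is nullable, so FOLLOW(J) ⊇ FOLLOW(B) = {$, if, print}. Thus FOLLOW(J) = {$, if, print}.
FOLLOW(B): in S->B S, B is followed by S with FIRST {ε, if, print}; in S->B S, the suffix after B is nullable, so FOLLOW(B) ⊇ FOLLOW(S) = {$, if, print}; in B->print B B (occurrence 1), B is followed by B with FIRST {ε, if, print}; in B->print B B (occurrence 1), the suffix after B is nullable (adds nothing new); in B->print B B (occurrence 2), the suffix after B is empty (adds nothing new); in F->B, the suffix after B is empty, so FOLLOW(B) ⊇ FOLLOW(F) = {$, if, print}; in F->B print print, B is followed by print print with FIRST {print}. Thus FOLLOW(B) = {$, if, print}.
FOLLOW(F): in B->J F S, F is followed by S with FIRST {ε, if, print}; in B->J F S, the suffix after F is nullable, so FOLLOW(F) ⊇ FOLLOW(B) = {$, if, print}. Thus FOLLOW(F) = {$, if, print}.

{$, if, print}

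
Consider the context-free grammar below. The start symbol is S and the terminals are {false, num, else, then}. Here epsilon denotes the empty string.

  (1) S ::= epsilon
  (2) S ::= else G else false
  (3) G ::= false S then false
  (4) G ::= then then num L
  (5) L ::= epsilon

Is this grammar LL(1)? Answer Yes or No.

Yes

FIRST(S) = {epsilon, else}
FIRST(G) = {false, then}
FIRST(L) = {epsilon}
FOLLOW(S) = {$, then}
FOLLOW(G) = {else}
FOLLOW(L) = {else}
Each cell of M receives at most one production.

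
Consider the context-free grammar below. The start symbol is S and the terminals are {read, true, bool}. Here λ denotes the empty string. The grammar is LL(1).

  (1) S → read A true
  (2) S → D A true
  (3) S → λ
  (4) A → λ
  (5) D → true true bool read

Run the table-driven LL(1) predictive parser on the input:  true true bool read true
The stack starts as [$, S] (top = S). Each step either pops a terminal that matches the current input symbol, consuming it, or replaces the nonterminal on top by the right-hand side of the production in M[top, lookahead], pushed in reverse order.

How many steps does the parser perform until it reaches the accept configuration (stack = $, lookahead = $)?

     Stack                         Input                       Action
  1  $ S                           true true bool read true $  expand S → D A true
  2  $ true A D                    true true bool read true $  expand D → true true bool read
  3  $ true A read bool true true  true true bool read true $  match true
  4  $ true A read bool true       true bool read true $       match true
  5  $ true A read bool            bool read true $            match bool
  6  $ true A read                 read true $                 match read
  7  $ true A                      true $                      expand A → λ
  8  $ true                        true $                      match true
Accept reached after 8 steps.

8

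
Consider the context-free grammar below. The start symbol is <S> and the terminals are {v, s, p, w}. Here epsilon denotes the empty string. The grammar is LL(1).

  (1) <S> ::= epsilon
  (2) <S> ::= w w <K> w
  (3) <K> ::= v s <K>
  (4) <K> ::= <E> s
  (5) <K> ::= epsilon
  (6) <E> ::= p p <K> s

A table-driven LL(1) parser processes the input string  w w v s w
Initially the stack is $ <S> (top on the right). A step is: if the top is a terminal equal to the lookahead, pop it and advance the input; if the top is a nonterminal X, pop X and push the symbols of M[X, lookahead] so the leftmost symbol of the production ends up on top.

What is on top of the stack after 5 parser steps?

s

     Stack        Input        Action
  1  $ <S>        w w v s w $  expand <S> ::= w w <K> w
  2  $ w <K> w w  w w v s w $  match w
  3  $ w <K> w    w v s w $    match w
  4  $ w <K>      v s w $      expand <K> ::= v s <K>
  5  $ w <K> s v  v s w $      match v
Stack after step 5: $ w <K> s (top = s).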